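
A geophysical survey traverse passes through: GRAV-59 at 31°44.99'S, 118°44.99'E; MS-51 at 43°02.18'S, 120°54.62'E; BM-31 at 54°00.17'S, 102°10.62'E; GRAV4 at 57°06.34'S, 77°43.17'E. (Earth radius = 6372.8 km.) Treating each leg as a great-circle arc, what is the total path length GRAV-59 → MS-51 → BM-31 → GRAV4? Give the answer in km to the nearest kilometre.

4669 km

GRAV-59: φ = -31.74983°, λ = +118.74983°
MS-51: φ = -43.03633°, λ = +120.91033°
BM-31: φ = -54.00283°, λ = +102.17700°
GRAV4: φ = -57.10567°, λ = +77.71950°
GRAV-59→MS-51: c = 0.199231 rad, d = 1269.66 km
MS-51→BM-31: c = 0.287414 rad, d = 1831.63 km
BM-31→GRAV4: c = 0.246010 rad, d = 1567.77 km
Total = 1269.66 + 1831.63 + 1567.77 = 4669.07 km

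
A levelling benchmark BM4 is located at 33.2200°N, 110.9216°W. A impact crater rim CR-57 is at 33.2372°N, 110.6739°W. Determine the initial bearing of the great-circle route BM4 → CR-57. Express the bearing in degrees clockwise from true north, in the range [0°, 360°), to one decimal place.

85.2°

Δλ = 0.2477°
y = sin Δλ · cos φ₂ = 0.003616
x = cos φ₁ sin φ₂ − sin φ₁ cos φ₂ cos Δλ = 0.000304
θ = atan2(y, x) = 85.1868° → 85.1868° (mod 360°)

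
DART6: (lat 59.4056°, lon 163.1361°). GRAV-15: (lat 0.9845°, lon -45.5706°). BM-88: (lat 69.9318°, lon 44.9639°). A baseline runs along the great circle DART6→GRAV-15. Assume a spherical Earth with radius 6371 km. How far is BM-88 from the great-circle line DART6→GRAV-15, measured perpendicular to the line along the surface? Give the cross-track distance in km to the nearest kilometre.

3980 km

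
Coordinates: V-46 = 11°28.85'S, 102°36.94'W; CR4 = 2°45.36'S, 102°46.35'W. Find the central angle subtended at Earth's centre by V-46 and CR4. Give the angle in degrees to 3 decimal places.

8.726°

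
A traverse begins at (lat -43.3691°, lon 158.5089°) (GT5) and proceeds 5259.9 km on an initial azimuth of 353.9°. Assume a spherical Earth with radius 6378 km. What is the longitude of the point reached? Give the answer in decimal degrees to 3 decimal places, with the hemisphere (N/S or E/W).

154.024°E

δ = d/R = 5259.9/6378 = 0.824694 rad
φ₂ = arcsin(sin φ₁ cos δ + cos φ₁ sin δ cos θ)
   = arcsin(-0.68670·0.67878 + 0.72695·0.73434·0.99434) = 3.70884°
λ₂ = λ₁ + atan2(sin θ sin δ cos φ₁, cos δ − sin φ₁ sin φ₂) = 154.02392°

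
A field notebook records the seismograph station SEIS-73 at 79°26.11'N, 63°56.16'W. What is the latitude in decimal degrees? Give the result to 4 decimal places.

79.4352°N

79° + 26.11′/60 = 79 + 0.43517 = 79.4352°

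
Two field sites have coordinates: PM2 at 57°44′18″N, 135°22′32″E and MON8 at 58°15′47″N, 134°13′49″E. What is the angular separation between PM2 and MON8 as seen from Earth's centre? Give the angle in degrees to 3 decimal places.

0.802°

PM2: φ = +57.73833°, λ = +135.37556°
MON8: φ = +58.26306°, λ = +134.23028°
Δφ = 0.5247°,  Δλ = -1.1453°
a = sin²(Δφ/2) + cos φ₁ cos φ₂ sin²(Δλ/2) = 0.000049
c = 2·arcsin(√a) = 0.014002 rad = 0.8023°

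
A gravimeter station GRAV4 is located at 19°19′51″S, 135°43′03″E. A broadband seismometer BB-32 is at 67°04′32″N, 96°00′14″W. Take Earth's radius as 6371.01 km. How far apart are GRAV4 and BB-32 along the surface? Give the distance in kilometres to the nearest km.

13586 km

GRAV4: φ = -19.33083°, λ = +135.71750°
BB-32: φ = +67.07556°, λ = -96.00389°
Δφ = 86.4064°,  Δλ = 128.2786°
a = sin²(Δφ/2) + cos φ₁ cos φ₂ sin²(Δλ/2) = 0.766287
c = 2·arcsin(√a) = 2.132436 rad = 122.1796°
d = R·c = 6371.01 × 2.132436 = 13585.8 km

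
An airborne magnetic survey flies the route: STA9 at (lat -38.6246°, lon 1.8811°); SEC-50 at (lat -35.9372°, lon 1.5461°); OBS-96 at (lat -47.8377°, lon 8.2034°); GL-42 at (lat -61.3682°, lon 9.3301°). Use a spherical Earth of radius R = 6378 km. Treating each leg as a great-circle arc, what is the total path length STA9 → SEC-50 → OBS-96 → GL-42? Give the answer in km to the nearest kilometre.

3242 km

STA9→SEC-50: c = 0.047134 rad, d = 300.62 km
SEC-50→OBS-96: c = 0.224782 rad, d = 1433.66 km
OBS-96→GL-42: c = 0.236417 rad, d = 1507.87 km
Total = 300.62 + 1433.66 + 1507.87 = 3242.15 km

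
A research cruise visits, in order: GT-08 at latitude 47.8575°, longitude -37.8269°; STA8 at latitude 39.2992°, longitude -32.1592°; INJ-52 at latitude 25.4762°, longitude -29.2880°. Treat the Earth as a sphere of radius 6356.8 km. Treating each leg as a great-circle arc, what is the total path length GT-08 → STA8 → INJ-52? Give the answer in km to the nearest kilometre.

GT-08→STA8: c = 0.165558 rad, d = 1052.42 km
STA8→INJ-52: c = 0.244900 rad, d = 1556.78 km
Total = 1052.42 + 1556.78 = 2609.20 km

2609 km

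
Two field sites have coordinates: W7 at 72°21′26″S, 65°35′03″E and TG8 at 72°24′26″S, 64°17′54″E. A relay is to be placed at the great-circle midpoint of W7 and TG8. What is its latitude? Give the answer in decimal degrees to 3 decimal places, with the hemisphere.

72.383°S

W7: φ = -72.35722°, λ = +65.58417°
TG8: φ = -72.40722°, λ = +64.29833°
Bx = cos φ₂ cos Δλ = 0.302174,  By = cos φ₂ sin Δλ = -0.006783
φₘ = atan2(sin φ₁ + sin φ₂, √((cos φ₁ + Bx)² + By²)) = -72.38326°
λₘ = λ₁ + atan2(By, cos φ₁ + Bx) = 64.94213°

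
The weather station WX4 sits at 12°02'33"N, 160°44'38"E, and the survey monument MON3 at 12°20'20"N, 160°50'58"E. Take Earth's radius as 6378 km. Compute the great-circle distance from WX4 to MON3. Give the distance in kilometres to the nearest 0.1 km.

WX4: φ = +12.04250°, λ = +160.74389°
MON3: φ = +12.33889°, λ = +160.84944°
Δφ = 0.2964°,  Δλ = 0.1056°
a = sin²(Δφ/2) + cos φ₁ cos φ₂ sin²(Δλ/2) = 0.000008
c = 2·arcsin(√a) = 0.005477 rad = 0.3138°
d = R·c = 6378 × 0.005477 = 34.9 km

34.9 km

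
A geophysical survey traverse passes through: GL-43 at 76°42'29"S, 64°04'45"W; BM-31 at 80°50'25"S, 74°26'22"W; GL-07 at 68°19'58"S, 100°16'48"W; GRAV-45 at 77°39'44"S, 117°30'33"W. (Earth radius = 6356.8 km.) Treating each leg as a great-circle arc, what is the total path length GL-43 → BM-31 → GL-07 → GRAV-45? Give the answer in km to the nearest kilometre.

3225 km

GL-43: φ = -76.70806°, λ = -64.07917°
BM-31: φ = -80.84028°, λ = -74.43944°
GL-07: φ = -68.33278°, λ = -100.28000°
GRAV-45: φ = -77.66222°, λ = -117.50917°
GL-43→BM-31: c = 0.079975 rad, d = 508.38 km
BM-31→GL-07: c = 0.243953 rad, d = 1550.76 km
GL-07→GRAV-45: c = 0.183383 rad, d = 1165.73 km
Total = 508.38 + 1550.76 + 1165.73 = 3224.87 km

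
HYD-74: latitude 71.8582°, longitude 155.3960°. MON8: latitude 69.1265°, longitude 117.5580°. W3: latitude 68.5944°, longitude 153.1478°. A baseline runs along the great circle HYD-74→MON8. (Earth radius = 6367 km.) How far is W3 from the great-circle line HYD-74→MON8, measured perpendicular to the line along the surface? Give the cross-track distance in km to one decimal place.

δ₁₃ = central angle HYD-74→W3 = 0.058480 rad  (haversine)
θ₁₃ = bearing HYD-74→W3 = 194.179°,  θ₁₂ = bearing HYD-74→MON8 = 276.145°
dₓₜ = R·arcsin(sin δ₁₃ · sin(θ₁₃ − θ₁₂)) = 6367·arcsin(0.05845·sin(-81.965°)) = -368.685 km
|dₓₜ| = 368.685 km

368.7 km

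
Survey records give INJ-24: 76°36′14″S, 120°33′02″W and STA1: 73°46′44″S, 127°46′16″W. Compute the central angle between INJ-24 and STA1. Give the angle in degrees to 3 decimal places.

3.369°

INJ-24: φ = -76.60389°, λ = -120.55056°
STA1: φ = -73.77889°, λ = -127.77111°
Δφ = 2.8250°,  Δλ = -7.2206°
a = sin²(Δφ/2) + cos φ₁ cos φ₂ sin²(Δλ/2) = 0.000864
c = 2·arcsin(√a) = 0.058805 rad = 3.3693°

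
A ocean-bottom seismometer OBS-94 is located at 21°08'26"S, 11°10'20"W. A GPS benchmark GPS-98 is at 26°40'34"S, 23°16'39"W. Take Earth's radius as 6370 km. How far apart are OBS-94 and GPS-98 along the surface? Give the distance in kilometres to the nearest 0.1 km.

OBS-94: φ = -21.14056°, λ = -11.17222°
GPS-98: φ = -26.67611°, λ = -23.27750°
Δφ = -5.5356°,  Δλ = -12.1053°
a = sin²(Δφ/2) + cos φ₁ cos φ₂ sin²(Δλ/2) = 0.011598
c = 2·arcsin(√a) = 0.215804 rad = 12.3647°
d = R·c = 6370 × 0.215804 = 1374.7 km

1374.7 km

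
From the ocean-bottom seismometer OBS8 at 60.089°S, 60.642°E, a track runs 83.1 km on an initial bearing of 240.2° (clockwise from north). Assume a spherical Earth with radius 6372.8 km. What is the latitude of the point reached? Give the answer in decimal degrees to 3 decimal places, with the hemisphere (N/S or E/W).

δ = d/R = 83.1/6372.8 = 0.013040 rad
φ₂ = arcsin(sin φ₁ cos δ + cos φ₁ sin δ cos θ)
   = arcsin(-0.86680·0.99991 + 0.49865·0.01304·-0.49697) = -60.45385°
λ₂ = λ₁ + atan2(sin θ sin δ cos φ₁, cos δ − sin φ₁ sin φ₂) = 59.32718°

60.454°S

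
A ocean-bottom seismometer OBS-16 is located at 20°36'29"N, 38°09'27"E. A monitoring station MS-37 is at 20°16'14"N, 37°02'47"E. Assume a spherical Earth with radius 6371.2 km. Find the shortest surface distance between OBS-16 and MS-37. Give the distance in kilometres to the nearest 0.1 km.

OBS-16: φ = +20.60806°, λ = +38.15750°
MS-37: φ = +20.27056°, λ = +37.04639°
Δφ = -0.3375°,  Δλ = -1.1111°
a = sin²(Δφ/2) + cos φ₁ cos φ₂ sin²(Δλ/2) = 0.000091
c = 2·arcsin(√a) = 0.019102 rad = 1.0945°
d = R·c = 6371.2 × 0.019102 = 121.7 km

121.7 km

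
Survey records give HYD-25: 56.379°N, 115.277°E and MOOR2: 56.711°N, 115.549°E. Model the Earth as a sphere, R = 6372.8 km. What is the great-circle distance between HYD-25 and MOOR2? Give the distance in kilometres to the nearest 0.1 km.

40.5 km

Δφ = 0.3320°,  Δλ = 0.2720°
a = sin²(Δφ/2) + cos φ₁ cos φ₂ sin²(Δλ/2) = 0.000010
c = 2·arcsin(√a) = 0.006358 rad = 0.3643°
d = R·c = 6372.8 × 0.006358 = 40.5 km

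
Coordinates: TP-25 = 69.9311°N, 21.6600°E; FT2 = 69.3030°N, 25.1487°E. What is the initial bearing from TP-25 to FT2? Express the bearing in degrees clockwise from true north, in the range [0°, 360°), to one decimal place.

Δλ = 3.4887°
y = sin Δλ · cos φ₂ = 0.021507
x = cos φ₁ sin φ₂ − sin φ₁ cos φ₂ cos Δλ = -0.010347
θ = atan2(y, x) = 115.6926° → 115.6926° (mod 360°)

115.7°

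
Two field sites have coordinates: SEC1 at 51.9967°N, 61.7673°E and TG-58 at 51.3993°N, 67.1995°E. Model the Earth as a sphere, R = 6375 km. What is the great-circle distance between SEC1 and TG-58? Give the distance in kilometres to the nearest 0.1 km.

Δφ = -0.5974°,  Δλ = 5.4322°
a = sin²(Δφ/2) + cos φ₁ cos φ₂ sin²(Δλ/2) = 0.000890
c = 2·arcsin(√a) = 0.059667 rad = 3.4186°
d = R·c = 6375 × 0.059667 = 380.4 km

380.4 km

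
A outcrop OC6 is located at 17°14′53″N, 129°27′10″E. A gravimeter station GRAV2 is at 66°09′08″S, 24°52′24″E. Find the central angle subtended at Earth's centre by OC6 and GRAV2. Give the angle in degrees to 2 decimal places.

111.62°

OC6: φ = +17.24806°, λ = +129.45278°
GRAV2: φ = -66.15222°, λ = +24.87333°
Δφ = -83.4003°,  Δλ = -104.5794°
a = sin²(Δφ/2) + cos φ₁ cos φ₂ sin²(Δλ/2) = 0.684195
c = 2·arcsin(√a) = 1.948074 rad = 111.6164°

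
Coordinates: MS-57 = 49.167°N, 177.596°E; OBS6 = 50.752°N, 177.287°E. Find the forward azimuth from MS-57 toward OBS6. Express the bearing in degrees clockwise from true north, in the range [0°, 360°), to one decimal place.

353.0°

Δλ = -0.3090°
y = sin Δλ · cos φ₂ = -0.003412
x = cos φ₁ sin φ₂ − sin φ₁ cos φ₂ cos Δλ = 0.027667
θ = atan2(y, x) = -7.0306° → 352.9694° (mod 360°)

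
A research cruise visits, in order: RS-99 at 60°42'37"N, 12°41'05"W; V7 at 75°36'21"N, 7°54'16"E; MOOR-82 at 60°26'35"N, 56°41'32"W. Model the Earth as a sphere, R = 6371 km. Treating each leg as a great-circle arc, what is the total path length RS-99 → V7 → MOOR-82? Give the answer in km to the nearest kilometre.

4782 km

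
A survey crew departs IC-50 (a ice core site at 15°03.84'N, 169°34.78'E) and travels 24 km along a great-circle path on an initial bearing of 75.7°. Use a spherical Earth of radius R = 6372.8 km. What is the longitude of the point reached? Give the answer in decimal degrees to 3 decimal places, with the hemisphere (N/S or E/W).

IC-50: φ = +15.06400°, λ = +169.57967°
δ = d/R = 24/6372.8 = 0.003766 rad
φ₂ = arcsin(sin φ₁ cos δ + cos φ₁ sin δ cos θ)
   = arcsin(0.25990·0.99999 + 0.96564·0.00377·0.24700) = 15.11719°
λ₂ = λ₁ + atan2(sin θ sin δ cos φ₁, cos δ − sin φ₁ sin φ₂) = 169.79625°

169.796°E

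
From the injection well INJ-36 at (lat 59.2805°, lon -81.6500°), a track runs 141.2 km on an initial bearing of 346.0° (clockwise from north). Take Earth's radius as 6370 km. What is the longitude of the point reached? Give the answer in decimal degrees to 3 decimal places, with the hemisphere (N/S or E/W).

82.274°W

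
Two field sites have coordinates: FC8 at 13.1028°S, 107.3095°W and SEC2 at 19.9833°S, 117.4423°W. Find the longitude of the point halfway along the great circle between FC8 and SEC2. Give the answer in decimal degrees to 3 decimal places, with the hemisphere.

112.285°W

Bx = cos φ₂ cos Δλ = 0.925134,  By = cos φ₂ sin Δλ = -0.165338
φₘ = atan2(sin φ₁ + sin φ₂, √((cos φ₁ + Bx)² + By²)) = -16.60435°
λₘ = λ₁ + atan2(By, cos φ₁ + Bx) = -112.28520°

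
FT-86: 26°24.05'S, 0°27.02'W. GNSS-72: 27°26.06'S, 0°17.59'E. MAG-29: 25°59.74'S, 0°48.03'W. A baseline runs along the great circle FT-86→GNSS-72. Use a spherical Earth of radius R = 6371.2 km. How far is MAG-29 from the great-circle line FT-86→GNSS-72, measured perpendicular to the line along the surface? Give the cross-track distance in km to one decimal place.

FT-86: φ = -26.40083°, λ = -0.45033°
GNSS-72: φ = -27.43433°, λ = +0.29317°
MAG-29: φ = -25.99567°, λ = -0.80050°
δ₁₃ = central angle FT-86→MAG-29 = 0.008949 rad  (haversine)
θ₁₃ = bearing FT-86→MAG-29 = 322.130°,  θ₁₂ = bearing FT-86→GNSS-72 = 147.489°
dₓₜ = R·arcsin(sin δ₁₃ · sin(θ₁₃ − θ₁₂)) = 6371.2·arcsin(0.00895·sin(174.641°)) = 5.325 km
|dₓₜ| = 5.325 km

5.3 km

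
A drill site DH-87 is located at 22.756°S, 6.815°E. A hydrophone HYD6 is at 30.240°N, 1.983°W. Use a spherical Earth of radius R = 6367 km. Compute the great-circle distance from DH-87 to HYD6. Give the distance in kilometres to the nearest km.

5964 km

Δφ = 52.9960°,  Δλ = -8.7980°
a = sin²(Δφ/2) + cos φ₁ cos φ₂ sin²(Δλ/2) = 0.203752
c = 2·arcsin(√a) = 0.936642 rad = 53.6656°
d = R·c = 6367 × 0.936642 = 5963.6 km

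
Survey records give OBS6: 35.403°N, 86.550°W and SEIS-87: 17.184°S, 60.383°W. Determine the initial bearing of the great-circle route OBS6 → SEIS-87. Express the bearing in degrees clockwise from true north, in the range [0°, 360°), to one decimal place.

Δλ = 26.1670°
y = sin Δλ · cos φ₂ = 0.421304
x = cos φ₁ sin φ₂ − sin φ₁ cos φ₂ cos Δλ = -0.737554
θ = atan2(y, x) = 150.2642° → 150.2642° (mod 360°)

150.3°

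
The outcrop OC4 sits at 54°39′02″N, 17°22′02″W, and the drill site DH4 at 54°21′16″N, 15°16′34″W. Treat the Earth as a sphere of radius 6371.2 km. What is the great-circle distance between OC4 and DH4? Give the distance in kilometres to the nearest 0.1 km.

OC4: φ = +54.65056°, λ = -17.36722°
DH4: φ = +54.35444°, λ = -15.27611°
Δφ = -0.2961°,  Δλ = 2.0911°
a = sin²(Δφ/2) + cos φ₁ cos φ₂ sin²(Δλ/2) = 0.000119
c = 2·arcsin(√a) = 0.021813 rad = 1.2498°
d = R·c = 6371.2 × 0.021813 = 139.0 km

139.0 km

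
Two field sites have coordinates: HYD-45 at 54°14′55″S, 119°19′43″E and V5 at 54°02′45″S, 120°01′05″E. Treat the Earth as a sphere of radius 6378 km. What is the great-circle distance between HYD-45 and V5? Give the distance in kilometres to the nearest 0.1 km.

50.3 km

HYD-45: φ = -54.24861°, λ = +119.32861°
V5: φ = -54.04583°, λ = +120.01806°
Δφ = 0.2028°,  Δλ = 0.6894°
a = sin²(Δφ/2) + cos φ₁ cos φ₂ sin²(Δλ/2) = 0.000016
c = 2·arcsin(√a) = 0.007886 rad = 0.4519°
d = R·c = 6378 × 0.007886 = 50.3 km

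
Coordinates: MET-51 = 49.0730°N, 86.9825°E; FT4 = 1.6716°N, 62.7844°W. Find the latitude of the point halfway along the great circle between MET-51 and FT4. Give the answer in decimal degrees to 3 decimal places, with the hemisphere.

55.230°N

Bx = cos φ₂ cos Δλ = -0.863616,  By = cos φ₂ sin Δλ = -0.503305
φₘ = atan2(sin φ₁ + sin φ₂, √((cos φ₁ + Bx)² + By²)) = 55.22963°
λₘ = λ₁ + atan2(By, cos φ₁ + Bx) = -25.52175°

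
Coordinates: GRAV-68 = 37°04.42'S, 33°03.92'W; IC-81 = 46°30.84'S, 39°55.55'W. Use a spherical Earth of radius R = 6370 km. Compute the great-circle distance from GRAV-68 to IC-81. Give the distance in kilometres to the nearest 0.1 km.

GRAV-68: φ = -37.07367°, λ = -33.06533°
IC-81: φ = -46.51400°, λ = -39.92583°
Δφ = -9.4403°,  Δλ = -6.8605°
a = sin²(Δφ/2) + cos φ₁ cos φ₂ sin²(Δλ/2) = 0.008737
c = 2·arcsin(√a) = 0.187219 rad = 10.7269°
d = R·c = 6370 × 0.187219 = 1192.6 km

1192.6 km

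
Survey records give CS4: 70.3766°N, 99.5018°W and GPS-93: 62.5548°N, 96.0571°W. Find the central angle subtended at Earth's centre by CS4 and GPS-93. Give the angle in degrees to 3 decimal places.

Δφ = -7.8218°,  Δλ = 3.4447°
a = sin²(Δφ/2) + cos φ₁ cos φ₂ sin²(Δλ/2) = 0.004792
c = 2·arcsin(√a) = 0.138556 rad = 7.9387°

7.939°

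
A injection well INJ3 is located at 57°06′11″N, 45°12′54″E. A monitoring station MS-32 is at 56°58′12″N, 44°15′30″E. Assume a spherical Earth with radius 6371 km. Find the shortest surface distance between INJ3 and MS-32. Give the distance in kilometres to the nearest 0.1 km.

59.7 km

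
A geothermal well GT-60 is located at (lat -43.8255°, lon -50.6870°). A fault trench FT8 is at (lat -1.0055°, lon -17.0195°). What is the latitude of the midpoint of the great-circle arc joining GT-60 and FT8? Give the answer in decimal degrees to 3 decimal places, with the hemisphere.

Bx = cos φ₂ cos Δλ = 0.832141,  By = cos φ₂ sin Δλ = 0.554287
φₘ = atan2(sin φ₁ + sin φ₂, √((cos φ₁ + Bx)² + By²)) = -23.28890°
λₘ = λ₁ + atan2(By, cos φ₁ + Bx) = -31.05174°

23.289°S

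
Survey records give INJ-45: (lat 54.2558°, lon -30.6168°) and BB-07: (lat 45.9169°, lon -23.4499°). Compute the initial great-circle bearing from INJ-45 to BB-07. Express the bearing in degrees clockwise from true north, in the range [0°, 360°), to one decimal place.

Δλ = 7.1669°
y = sin Δλ · cos φ₂ = 0.086796
x = cos φ₁ sin φ₂ − sin φ₁ cos φ₂ cos Δλ = -0.140616
θ = atan2(y, x) = 148.3150° → 148.3150° (mod 360°)

148.3°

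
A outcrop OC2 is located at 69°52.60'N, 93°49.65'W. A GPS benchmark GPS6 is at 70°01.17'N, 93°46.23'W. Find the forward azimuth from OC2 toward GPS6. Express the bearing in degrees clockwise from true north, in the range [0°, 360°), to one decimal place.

7.8°

OC2: φ = +69.87667°, λ = -93.82750°
GPS6: φ = +70.01950°, λ = -93.77050°
Δλ = 0.0570°
y = sin Δλ · cos φ₂ = 0.000340
x = cos φ₁ sin φ₂ − sin φ₁ cos φ₂ cos Δλ = 0.002493
θ = atan2(y, x) = 7.7645° → 7.7645° (mod 360°)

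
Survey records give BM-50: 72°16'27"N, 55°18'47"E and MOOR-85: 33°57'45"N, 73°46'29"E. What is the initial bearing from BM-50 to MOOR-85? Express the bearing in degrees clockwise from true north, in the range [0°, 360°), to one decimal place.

155.6°

BM-50: φ = +72.27417°, λ = +55.31306°
MOOR-85: φ = +33.96250°, λ = +73.77472°
Δλ = 18.4617°
y = sin Δλ · cos φ₂ = 0.262647
x = cos φ₁ sin φ₂ − sin φ₁ cos φ₂ cos Δλ = -0.579281
θ = atan2(y, x) = 155.6103° → 155.6103° (mod 360°)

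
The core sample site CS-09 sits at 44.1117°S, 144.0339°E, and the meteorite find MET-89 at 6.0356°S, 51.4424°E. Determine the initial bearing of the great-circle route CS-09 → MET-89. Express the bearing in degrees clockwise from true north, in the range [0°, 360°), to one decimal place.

Δλ = -92.5915°
y = sin Δλ · cos φ₂ = -0.993440
x = cos φ₁ sin φ₂ − sin φ₁ cos φ₂ cos Δλ = -0.106791
θ = atan2(y, x) = -96.1355° → 263.8645° (mod 360°)

263.9°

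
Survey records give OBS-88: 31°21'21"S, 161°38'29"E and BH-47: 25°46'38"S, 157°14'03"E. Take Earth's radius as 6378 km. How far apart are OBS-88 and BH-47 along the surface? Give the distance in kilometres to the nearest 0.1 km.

755.6 km

OBS-88: φ = -31.35583°, λ = +161.64139°
BH-47: φ = -25.77722°, λ = +157.23417°
Δφ = 5.5786°,  Δλ = -4.4072°
a = sin²(Δφ/2) + cos φ₁ cos φ₂ sin²(Δλ/2) = 0.003505
c = 2·arcsin(√a) = 0.118476 rad = 6.7882°
d = R·c = 6378 × 0.118476 = 755.6 km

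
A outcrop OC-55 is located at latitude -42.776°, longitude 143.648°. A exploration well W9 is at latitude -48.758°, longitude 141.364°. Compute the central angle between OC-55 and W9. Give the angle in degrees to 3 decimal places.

6.190°

Δφ = -5.9820°,  Δλ = -2.2840°
a = sin²(Δφ/2) + cos φ₁ cos φ₂ sin²(Δλ/2) = 0.002915
c = 2·arcsin(√a) = 0.108032 rad = 6.1898°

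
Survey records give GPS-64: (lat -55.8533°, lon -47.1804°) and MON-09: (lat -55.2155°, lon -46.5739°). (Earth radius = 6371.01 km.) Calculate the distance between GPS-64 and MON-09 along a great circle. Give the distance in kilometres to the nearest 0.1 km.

80.5 km

Δφ = 0.6378°,  Δλ = 0.6065°
a = sin²(Δφ/2) + cos φ₁ cos φ₂ sin²(Δλ/2) = 0.000040
c = 2·arcsin(√a) = 0.012641 rad = 0.7243°
d = R·c = 6371.01 × 0.012641 = 80.5 km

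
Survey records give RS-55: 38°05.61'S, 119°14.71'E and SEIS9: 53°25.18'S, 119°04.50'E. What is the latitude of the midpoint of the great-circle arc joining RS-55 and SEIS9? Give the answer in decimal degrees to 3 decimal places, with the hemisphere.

45.757°S

RS-55: φ = -38.09350°, λ = +119.24517°
SEIS9: φ = -53.41967°, λ = +119.07500°
Bx = cos φ₂ cos Δλ = 0.595947,  By = cos φ₂ sin Δλ = -0.001770
φₘ = atan2(sin φ₁ + sin φ₂, √((cos φ₁ + Bx)² + By²)) = -45.75661°
λₘ = λ₁ + atan2(By, cos φ₁ + Bx) = 119.17184°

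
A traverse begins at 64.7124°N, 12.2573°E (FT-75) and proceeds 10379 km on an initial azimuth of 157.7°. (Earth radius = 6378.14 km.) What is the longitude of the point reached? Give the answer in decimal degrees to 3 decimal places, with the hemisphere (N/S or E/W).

δ = d/R = 10379/6378.14 = 1.627277 rad
φ₂ = arcsin(sin φ₁ cos δ + cos φ₁ sin δ cos θ)
   = arcsin(0.90418·-0.05645 + 0.42716·0.99841·-0.92521) = -26.46337°
λ₂ = λ₁ + atan2(sin θ sin δ cos φ₁, cos δ − sin φ₁ sin φ₂) = 37.29367°

37.294°E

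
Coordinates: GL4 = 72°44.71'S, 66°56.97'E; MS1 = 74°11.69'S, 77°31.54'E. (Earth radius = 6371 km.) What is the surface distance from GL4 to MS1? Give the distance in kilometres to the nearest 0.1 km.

370.7 km

GL4: φ = -72.74517°, λ = +66.94950°
MS1: φ = -74.19483°, λ = +77.52567°
Δφ = -1.4497°,  Δλ = 10.5762°
a = sin²(Δφ/2) + cos φ₁ cos φ₂ sin²(Δλ/2) = 0.000846
c = 2·arcsin(√a) = 0.058190 rad = 3.3340°
d = R·c = 6371 × 0.058190 = 370.7 km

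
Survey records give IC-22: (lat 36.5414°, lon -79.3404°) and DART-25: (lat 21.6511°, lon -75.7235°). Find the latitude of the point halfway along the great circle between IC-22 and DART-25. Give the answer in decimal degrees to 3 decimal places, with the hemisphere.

29.108°N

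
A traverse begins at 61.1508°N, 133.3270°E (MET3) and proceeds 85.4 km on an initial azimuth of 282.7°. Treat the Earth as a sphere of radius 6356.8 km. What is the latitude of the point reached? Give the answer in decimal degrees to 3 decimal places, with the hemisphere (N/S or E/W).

δ = d/R = 85.4/6356.8 = 0.013434 rad
φ₂ = arcsin(sin φ₁ cos δ + cos φ₁ sin δ cos θ)
   = arcsin(0.87589·0.99991 + 0.48251·0.01343·0.21985) = 61.31104°
λ₂ = λ₁ + atan2(sin θ sin δ cos φ₁, cos δ − sin φ₁ sin φ₂) = 131.76265°

61.311°N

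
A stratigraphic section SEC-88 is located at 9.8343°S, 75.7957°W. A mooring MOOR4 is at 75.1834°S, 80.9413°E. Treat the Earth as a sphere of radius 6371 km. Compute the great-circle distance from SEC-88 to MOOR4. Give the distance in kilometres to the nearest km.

Δφ = -65.3491°,  Δλ = 156.7370°
a = sin²(Δφ/2) + cos φ₁ cos φ₂ sin²(Δλ/2) = 0.533182
c = 2·arcsin(√a) = 1.637209 rad = 93.8051°
d = R·c = 6371 × 1.637209 = 10430.7 km

10431 km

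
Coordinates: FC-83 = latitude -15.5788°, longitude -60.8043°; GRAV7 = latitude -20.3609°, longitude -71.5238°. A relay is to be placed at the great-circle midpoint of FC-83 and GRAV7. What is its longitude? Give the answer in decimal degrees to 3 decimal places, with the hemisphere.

66.091°W

Bx = cos φ₂ cos Δλ = 0.921160,  By = cos φ₂ sin Δλ = -0.174380
φₘ = atan2(sin φ₁ + sin φ₂, √((cos φ₁ + Bx)² + By²)) = -18.04364°
λₘ = λ₁ + atan2(By, cos φ₁ + Bx) = -66.09125°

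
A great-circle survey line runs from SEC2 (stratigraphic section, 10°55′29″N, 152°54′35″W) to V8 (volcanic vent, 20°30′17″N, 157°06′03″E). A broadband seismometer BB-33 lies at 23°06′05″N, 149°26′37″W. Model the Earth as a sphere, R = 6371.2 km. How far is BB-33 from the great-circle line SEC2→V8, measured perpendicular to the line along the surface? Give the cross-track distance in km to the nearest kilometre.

1401 km

SEC2: φ = +10.92472°, λ = -152.90972°
V8: φ = +20.50472°, λ = +157.10083°
BB-33: φ = +23.10139°, λ = -149.44361°
δ₁₃ = central angle SEC2→BB-33 = 0.220218 rad  (haversine)
θ₁₃ = bearing SEC2→BB-33 = 14.748°,  θ₁₂ = bearing SEC2→V8 = 287.762°
dₓₜ = R·arcsin(sin δ₁₃ · sin(θ₁₃ − θ₁₂)) = 6371.2·arcsin(0.21844·sin(-273.014°)) = 1401.083 km
|dₓₜ| = 1401.083 km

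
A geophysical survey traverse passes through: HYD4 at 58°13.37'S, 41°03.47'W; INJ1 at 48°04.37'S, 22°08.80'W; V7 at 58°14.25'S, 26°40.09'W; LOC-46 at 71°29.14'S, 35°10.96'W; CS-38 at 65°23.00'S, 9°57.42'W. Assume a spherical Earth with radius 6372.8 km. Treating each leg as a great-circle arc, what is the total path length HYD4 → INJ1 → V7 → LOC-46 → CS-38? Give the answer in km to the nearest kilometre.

5596 km

HYD4: φ = -58.22283°, λ = -41.05783°
INJ1: φ = -48.07283°, λ = -22.14667°
V7: φ = -58.23750°, λ = -26.66817°
LOC-46: φ = -71.48567°, λ = -35.18267°
CS-38: φ = -65.38333°, λ = -9.95700°
HYD4→INJ1: c = 0.263991 rad, d = 1682.36 km
INJ1→V7: c = 0.183506 rad, d = 1169.45 km
V7→LOC-46: c = 0.239130 rad, d = 1523.93 km
LOC-46→CS-38: c = 0.191500 rad, d = 1220.39 km
Total = 1682.36 + 1169.45 + 1523.93 + 1220.39 = 5596.13 km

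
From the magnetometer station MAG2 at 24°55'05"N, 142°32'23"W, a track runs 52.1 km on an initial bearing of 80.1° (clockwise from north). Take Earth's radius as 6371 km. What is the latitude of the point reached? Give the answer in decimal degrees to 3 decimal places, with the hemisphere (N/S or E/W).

24.998°N

MAG2: φ = +24.91806°, λ = -142.53972°
δ = d/R = 52.1/6371 = 0.008178 rad
φ₂ = arcsin(sin φ₁ cos δ + cos φ₁ sin δ cos θ)
   = arcsin(0.42132·0.99997 + 0.90691·0.00818·0.17193) = 24.99775°
λ₂ = λ₁ + atan2(sin θ sin δ cos φ₁, cos δ − sin φ₁ sin φ₂) = -142.03044°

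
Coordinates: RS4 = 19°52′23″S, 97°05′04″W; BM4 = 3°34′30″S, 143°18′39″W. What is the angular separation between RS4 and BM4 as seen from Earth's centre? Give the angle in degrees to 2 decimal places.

47.89°

RS4: φ = -19.87306°, λ = -97.08444°
BM4: φ = -3.57500°, λ = -143.31083°
Δφ = 16.2981°,  Δλ = -46.2264°
a = sin²(Δφ/2) + cos φ₁ cos φ₂ sin²(Δλ/2) = 0.164729
c = 2·arcsin(√a) = 0.835856 rad = 47.8910°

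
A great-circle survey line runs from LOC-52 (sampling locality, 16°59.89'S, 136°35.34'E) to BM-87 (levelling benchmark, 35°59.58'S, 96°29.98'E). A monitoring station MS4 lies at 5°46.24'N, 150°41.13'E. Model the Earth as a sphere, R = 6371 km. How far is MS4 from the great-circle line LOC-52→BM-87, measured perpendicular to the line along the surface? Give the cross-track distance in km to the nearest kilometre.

1038 km

LOC-52: φ = -16.99817°, λ = +136.58900°
BM-87: φ = -35.99300°, λ = +96.49967°
MS4: φ = +5.77067°, λ = +150.68550°
δ₁₃ = central angle LOC-52→MS4 = 0.465890 rad  (haversine)
θ₁₃ = bearing LOC-52→MS4 = 32.645°,  θ₁₂ = bearing LOC-52→BM-87 = 233.820°
dₓₜ = R·arcsin(sin δ₁₃ · sin(θ₁₃ − θ₁₂)) = 6371·arcsin(0.44922·sin(-201.176°)) = 1038.411 km
|dₓₜ| = 1038.411 km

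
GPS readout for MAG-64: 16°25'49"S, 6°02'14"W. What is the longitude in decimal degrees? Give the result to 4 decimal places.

6° + 2′/60 + 14″/3600 = 6 + 0.03333 + 0.00389 = 6.0372°

6.0372°W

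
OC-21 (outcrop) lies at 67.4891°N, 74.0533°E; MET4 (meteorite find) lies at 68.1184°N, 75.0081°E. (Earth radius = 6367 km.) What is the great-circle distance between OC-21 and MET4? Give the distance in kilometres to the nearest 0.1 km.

80.6 km

Δφ = 0.6293°,  Δλ = 0.9548°
a = sin²(Δφ/2) + cos φ₁ cos φ₂ sin²(Δλ/2) = 0.000040
c = 2·arcsin(√a) = 0.012659 rad = 0.7253°
d = R·c = 6367 × 0.012659 = 80.6 km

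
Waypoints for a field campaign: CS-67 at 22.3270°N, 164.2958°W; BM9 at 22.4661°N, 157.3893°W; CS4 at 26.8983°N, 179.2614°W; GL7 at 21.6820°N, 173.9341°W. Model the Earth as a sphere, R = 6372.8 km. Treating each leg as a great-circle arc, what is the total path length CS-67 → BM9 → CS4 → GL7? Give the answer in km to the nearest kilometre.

3764 km

CS-67→BM9: c = 0.111465 rad, d = 710.35 km
BM9→CS4: c = 0.354884 rad, d = 2261.60 km
CS4→GL7: c = 0.124346 rad, d = 792.43 km
Total = 710.35 + 2261.60 + 792.43 = 3764.38 km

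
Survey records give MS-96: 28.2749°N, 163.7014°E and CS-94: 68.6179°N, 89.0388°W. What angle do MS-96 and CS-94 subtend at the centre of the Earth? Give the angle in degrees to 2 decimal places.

Δφ = 40.3430°,  Δλ = 107.2598°
a = sin²(Δφ/2) + cos φ₁ cos φ₂ sin²(Δλ/2) = 0.327085
c = 2·arcsin(√a) = 1.217673 rad = 69.7675°

69.77°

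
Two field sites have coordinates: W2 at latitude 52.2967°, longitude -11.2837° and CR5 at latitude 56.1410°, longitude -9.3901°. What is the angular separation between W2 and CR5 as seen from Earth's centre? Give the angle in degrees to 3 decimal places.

4.000°

Δφ = 3.8443°,  Δλ = 1.8936°
a = sin²(Δφ/2) + cos φ₁ cos φ₂ sin²(Δλ/2) = 0.001218
c = 2·arcsin(√a) = 0.069816 rad = 4.0002°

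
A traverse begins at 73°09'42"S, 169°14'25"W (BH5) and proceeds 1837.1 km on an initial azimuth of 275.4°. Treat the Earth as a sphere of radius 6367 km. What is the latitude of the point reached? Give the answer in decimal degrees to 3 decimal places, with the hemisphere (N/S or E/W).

65.478°S

BH5: φ = -73.16167°, λ = -169.24028°
δ = d/R = 1837.1/6367 = 0.288535 rad
φ₂ = arcsin(sin φ₁ cos δ + cos φ₁ sin δ cos θ)
   = arcsin(-0.95713·0.95866 + 0.28967·0.28455·0.09411) = -65.47817°
λ₂ = λ₁ + atan2(sin θ sin δ cos φ₁, cos δ − sin φ₁ sin φ₂) = 147.71661°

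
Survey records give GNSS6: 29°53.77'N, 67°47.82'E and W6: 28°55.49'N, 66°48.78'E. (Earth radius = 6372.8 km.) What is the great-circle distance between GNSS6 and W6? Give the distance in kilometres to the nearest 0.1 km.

GNSS6: φ = +29.89617°, λ = +67.79700°
W6: φ = +28.92483°, λ = +66.81300°
Δφ = -0.9713°,  Δλ = -0.9840°
a = sin²(Δφ/2) + cos φ₁ cos φ₂ sin²(Δλ/2) = 0.000128
c = 2·arcsin(√a) = 0.022610 rad = 1.2955°
d = R·c = 6372.8 × 0.022610 = 144.1 km

144.1 km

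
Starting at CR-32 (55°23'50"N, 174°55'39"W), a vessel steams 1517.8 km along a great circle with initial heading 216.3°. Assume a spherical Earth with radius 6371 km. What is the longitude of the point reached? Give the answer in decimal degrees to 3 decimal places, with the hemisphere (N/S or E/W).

CR-32: φ = +55.39722°, λ = -174.92750°
δ = d/R = 1517.8/6371 = 0.238236 rad
φ₂ = arcsin(sin φ₁ cos δ + cos φ₁ sin δ cos θ)
   = arcsin(0.82311·0.97176 + 0.56788·0.23599·-0.80593) = 43.77714°
λ₂ = λ₁ + atan2(sin θ sin δ cos φ₁, cos δ − sin φ₁ sin φ₂) = 173.91585°

173.916°E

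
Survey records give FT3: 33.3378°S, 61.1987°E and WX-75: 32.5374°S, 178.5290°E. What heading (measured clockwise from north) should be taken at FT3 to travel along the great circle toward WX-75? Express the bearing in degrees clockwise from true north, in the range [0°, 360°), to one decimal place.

131.5°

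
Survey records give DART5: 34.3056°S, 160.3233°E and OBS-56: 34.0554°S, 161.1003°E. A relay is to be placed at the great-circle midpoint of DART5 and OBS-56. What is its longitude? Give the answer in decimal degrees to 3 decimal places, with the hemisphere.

Bx = cos φ₂ cos Δλ = 0.828420,  By = cos φ₂ sin Δλ = 0.011235
φₘ = atan2(sin φ₁ + sin φ₂, √((cos φ₁ + Bx)² + By²)) = -34.18111°
λₘ = λ₁ + atan2(By, cos φ₁ + Bx) = 160.71238°

160.712°E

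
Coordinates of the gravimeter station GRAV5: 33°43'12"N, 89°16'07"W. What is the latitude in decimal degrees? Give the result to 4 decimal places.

33.7200°N

33° + 43′/60 + 12″/3600 = 33 + 0.71667 + 0.00333 = 33.7200°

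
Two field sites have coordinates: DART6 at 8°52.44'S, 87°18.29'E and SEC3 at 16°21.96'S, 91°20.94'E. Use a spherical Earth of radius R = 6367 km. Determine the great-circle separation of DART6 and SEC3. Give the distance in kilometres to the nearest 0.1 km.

940.8 km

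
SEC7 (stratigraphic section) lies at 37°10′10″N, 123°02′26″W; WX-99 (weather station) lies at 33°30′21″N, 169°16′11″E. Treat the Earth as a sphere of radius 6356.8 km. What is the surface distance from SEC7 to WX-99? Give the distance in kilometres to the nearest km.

SEC7: φ = +37.16944°, λ = -123.04056°
WX-99: φ = +33.50583°, λ = +169.26972°
Δφ = -3.6636°,  Δλ = -67.6897°
a = sin²(Δφ/2) + cos φ₁ cos φ₂ sin²(Δλ/2) = 0.207123
c = 2·arcsin(√a) = 0.944987 rad = 54.1438°
d = R·c = 6356.8 × 0.944987 = 6007.1 km

6007 km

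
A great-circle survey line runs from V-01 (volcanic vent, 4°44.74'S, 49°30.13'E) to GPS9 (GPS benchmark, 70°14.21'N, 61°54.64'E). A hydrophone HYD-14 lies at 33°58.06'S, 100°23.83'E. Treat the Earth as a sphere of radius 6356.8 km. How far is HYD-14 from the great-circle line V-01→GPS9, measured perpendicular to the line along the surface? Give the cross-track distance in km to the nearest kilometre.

V-01: φ = -4.74567°, λ = +49.50217°
GPS9: φ = +70.23683°, λ = +61.91067°
HYD-14: φ = -33.96767°, λ = +100.39717°
δ₁₃ = central angle V-01→HYD-14 = 0.967281 rad  (haversine)
θ₁₃ = bearing V-01→HYD-14 = 128.588°,  θ₁₂ = bearing V-01→GPS9 = 4.305°
dₓₜ = R·arcsin(sin δ₁₃ · sin(θ₁₃ − θ₁₂)) = 6356.8·arcsin(0.82335·sin(124.283°)) = 4756.011 km
|dₓₜ| = 4756.011 km

4756 km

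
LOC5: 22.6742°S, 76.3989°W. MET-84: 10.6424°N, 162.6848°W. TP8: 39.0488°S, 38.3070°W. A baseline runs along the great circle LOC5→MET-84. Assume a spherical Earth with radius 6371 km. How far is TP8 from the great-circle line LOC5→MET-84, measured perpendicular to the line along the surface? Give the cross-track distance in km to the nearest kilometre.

1581 km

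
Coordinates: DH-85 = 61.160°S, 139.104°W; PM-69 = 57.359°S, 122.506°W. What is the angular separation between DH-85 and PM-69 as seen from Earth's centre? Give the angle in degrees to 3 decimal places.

9.263°

Δφ = 3.8010°,  Δλ = 16.5980°
a = sin²(Δφ/2) + cos φ₁ cos φ₂ sin²(Δλ/2) = 0.006520
c = 2·arcsin(√a) = 0.161672 rad = 9.2631°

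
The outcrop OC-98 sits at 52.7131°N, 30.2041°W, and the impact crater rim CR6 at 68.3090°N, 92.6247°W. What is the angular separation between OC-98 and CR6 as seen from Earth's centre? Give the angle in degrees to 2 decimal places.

32.55°

Δφ = 15.5959°,  Δλ = -62.4206°
a = sin²(Δφ/2) + cos φ₁ cos φ₂ sin²(Δλ/2) = 0.078531
c = 2·arcsin(√a) = 0.568074 rad = 32.5482°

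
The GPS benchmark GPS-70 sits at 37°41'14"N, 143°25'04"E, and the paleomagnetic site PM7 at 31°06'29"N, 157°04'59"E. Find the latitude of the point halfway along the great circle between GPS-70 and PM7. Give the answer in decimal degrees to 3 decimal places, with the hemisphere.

GPS-70: φ = +37.68722°, λ = +143.41778°
PM7: φ = +31.10806°, λ = +157.08306°
Bx = cos φ₂ cos Δλ = 0.831958,  By = cos φ₂ sin Δλ = 0.202275
φₘ = atan2(sin φ₁ + sin φ₂, √((cos φ₁ + Bx)² + By²)) = 34.58795°
λₘ = λ₁ + atan2(By, cos φ₁ + Bx) = 150.52057°

34.588°N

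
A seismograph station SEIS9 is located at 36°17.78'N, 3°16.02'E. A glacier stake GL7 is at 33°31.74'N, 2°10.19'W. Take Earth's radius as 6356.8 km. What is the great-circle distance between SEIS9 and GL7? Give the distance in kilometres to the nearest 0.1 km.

582.0 km

SEIS9: φ = +36.29633°, λ = +3.26700°
GL7: φ = +33.52900°, λ = -2.16983°
Δφ = -2.7673°,  Δλ = -5.4368°
a = sin²(Δφ/2) + cos φ₁ cos φ₂ sin²(Δλ/2) = 0.002094
c = 2·arcsin(√a) = 0.091560 rad = 5.2460°
d = R·c = 6356.8 × 0.091560 = 582.0 km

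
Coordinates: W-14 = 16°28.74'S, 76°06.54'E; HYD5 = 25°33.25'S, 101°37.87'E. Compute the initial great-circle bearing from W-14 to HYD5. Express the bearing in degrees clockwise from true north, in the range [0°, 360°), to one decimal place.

115.2°

W-14: φ = -16.47900°, λ = +76.10900°
HYD5: φ = -25.55417°, λ = +101.63117°
Δλ = 25.5222°
y = sin Δλ · cos φ₂ = 0.388713
x = cos φ₁ sin φ₂ − sin φ₁ cos φ₂ cos Δλ = -0.182703
θ = atan2(y, x) = 115.1745° → 115.1745° (mod 360°)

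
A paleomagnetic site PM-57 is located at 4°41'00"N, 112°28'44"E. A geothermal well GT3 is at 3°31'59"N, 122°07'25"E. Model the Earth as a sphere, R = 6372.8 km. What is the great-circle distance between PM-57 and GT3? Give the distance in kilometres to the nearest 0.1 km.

1077.6 km

PM-57: φ = +4.68333°, λ = +112.47889°
GT3: φ = +3.53306°, λ = +122.12361°
Δφ = -1.1503°,  Δλ = 9.6447°
a = sin²(Δφ/2) + cos φ₁ cos φ₂ sin²(Δλ/2) = 0.007131
c = 2·arcsin(√a) = 0.169092 rad = 9.6882°
d = R·c = 6372.8 × 0.169092 = 1077.6 km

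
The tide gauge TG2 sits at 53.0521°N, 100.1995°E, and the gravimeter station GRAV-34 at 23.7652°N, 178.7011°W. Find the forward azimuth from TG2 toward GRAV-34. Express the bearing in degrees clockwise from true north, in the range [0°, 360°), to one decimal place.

81.9°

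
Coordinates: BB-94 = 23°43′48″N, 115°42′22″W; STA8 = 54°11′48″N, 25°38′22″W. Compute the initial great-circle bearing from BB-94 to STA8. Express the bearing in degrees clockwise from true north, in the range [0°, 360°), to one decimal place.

BB-94: φ = +23.73000°, λ = -115.70611°
STA8: φ = +54.19667°, λ = -25.63944°
Δλ = 90.0667°
y = sin Δλ · cos φ₂ = 0.585004
x = cos φ₁ sin φ₂ − sin φ₁ cos φ₂ cos Δλ = 0.742733
θ = atan2(y, x) = 38.2253° → 38.2253° (mod 360°)

38.2°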